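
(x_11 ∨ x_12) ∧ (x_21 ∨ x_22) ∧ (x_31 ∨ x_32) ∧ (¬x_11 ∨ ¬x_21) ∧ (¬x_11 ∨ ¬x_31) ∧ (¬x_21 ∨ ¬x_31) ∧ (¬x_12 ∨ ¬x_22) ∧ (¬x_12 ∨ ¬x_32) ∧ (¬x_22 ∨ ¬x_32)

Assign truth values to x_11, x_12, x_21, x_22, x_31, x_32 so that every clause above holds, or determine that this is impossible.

UNSATISFIABLE

Try x_11 = True.
From the singleton clause (¬x_21), x_21 = False.
From the singleton clause (x_22), x_22 = True.
From the singleton clause (¬x_31), x_31 = False.
From the singleton clause (x_32), x_32 = True.
Now (¬x_32) is unsatisfied and unit — conflict.
Undo x_11 and try x_11 = False.
From the singleton clause (x_12), x_12 = True.
From the singleton clause (¬x_22), x_22 = False.
From the singleton clause (x_21), x_21 = True.
From the singleton clause (¬x_31), x_31 = False.
From the singleton clause (x_32), x_32 = True.
Now (¬x_32) is unsatisfied and unit — conflict.
Both values of x_11 lead to a conflict.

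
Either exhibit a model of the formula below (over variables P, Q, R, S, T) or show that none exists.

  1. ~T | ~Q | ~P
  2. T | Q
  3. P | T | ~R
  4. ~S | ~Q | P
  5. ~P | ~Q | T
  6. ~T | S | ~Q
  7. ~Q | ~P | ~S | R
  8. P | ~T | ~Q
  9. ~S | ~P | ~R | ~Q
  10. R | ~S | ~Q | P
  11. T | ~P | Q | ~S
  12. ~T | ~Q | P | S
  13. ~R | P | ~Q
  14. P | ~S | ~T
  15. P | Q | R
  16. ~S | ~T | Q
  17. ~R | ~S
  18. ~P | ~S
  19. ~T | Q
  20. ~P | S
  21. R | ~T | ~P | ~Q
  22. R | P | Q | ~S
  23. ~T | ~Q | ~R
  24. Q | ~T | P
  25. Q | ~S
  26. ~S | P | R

Suppose T = 0.
From the singleton clause (Q), Q = 1.
From the singleton clause (~P), P = 0.
From the singleton clause (~R), R = 0.
From the singleton clause (~S), S = 0.
This assignment satisfies each clause.

P ↦ 0; Q ↦ 1; R ↦ 0; S ↦ 0; T ↦ 0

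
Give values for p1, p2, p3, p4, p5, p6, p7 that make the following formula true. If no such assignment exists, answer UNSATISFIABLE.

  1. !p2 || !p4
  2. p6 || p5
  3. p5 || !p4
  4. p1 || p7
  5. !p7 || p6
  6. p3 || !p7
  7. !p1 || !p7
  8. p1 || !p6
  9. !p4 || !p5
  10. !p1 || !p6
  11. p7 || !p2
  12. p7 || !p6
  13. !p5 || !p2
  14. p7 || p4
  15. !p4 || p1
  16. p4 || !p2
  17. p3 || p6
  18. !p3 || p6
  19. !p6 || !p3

Case p2 = false:
Case p6 = true:
From the singleton clause (p1), p1 = true.
That conflicts with the unit clause (!p1).
Undo p6 and try p6 = false.
From the singleton clause (p5), p5 = true.
From the singleton clause (!p7), p7 = false.
From the singleton clause (p1), p1 = true.
From the singleton clause (!p4), p4 = false.
That conflicts with the unit clause (p4).
Neither p6 = true nor p6 = false works.
Undo p2 and try p2 = true.
From the singleton clause (!p4), p4 = false.
That conflicts with the unit clause (p4).
Neither p2 = true nor p2 = false works.

UNSATISFIABLE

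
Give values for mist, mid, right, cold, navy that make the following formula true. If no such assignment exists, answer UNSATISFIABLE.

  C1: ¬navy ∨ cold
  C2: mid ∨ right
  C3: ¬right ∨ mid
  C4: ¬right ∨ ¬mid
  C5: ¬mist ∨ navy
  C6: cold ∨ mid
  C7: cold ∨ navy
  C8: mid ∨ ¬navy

mist=False, mid=True, right=False, cold=True, navy=True

Case navy = True:
(cold) alone gives cold = True.
(mid) alone gives mid = True.
(¬right) alone gives right = False.
All clauses hold; mist can take either value.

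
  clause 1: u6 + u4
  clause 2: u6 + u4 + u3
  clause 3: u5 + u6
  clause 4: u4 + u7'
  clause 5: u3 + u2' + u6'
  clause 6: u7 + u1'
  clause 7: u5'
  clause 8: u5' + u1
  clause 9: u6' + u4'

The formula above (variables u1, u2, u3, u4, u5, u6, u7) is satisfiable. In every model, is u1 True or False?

False

Suppose u1 = 1.
The clause (u7) is unit, so u7 = 1.
The clause (u4) is unit, so u4 = 1.
The clause (u5') is unit, so u5 = 0.
The clause (u6) is unit, so u6 = 1.
But (u6') is also a unit clause — contradiction.
So every satisfying assignment has u1 = False.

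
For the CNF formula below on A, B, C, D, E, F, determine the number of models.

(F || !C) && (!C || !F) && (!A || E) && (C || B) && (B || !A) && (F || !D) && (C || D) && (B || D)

3

There are 2^6 = 64 truth assignments over (A, B, C, D, E, F).
Split on E. With E = true, the clauses containing E are satisfied and !E drops from the rest; 2 of the 2^5 = 32 assignments to the other variables satisfy what remains.
With E = false, by the same count on the reduced clause set, 1 assignment works.
Total: 2 + 1 = 3.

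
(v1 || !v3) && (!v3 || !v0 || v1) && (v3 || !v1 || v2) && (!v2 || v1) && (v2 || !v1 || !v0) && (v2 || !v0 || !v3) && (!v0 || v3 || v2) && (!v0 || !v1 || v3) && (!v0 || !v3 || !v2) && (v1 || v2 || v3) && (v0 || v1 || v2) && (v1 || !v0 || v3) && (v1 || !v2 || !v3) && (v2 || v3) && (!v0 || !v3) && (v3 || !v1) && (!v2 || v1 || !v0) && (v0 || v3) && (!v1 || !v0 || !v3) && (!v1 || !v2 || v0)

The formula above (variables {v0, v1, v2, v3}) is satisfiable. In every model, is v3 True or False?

Suppose v3 = false.
The clause (v2) is unit, so v2 = true.
The clause (v1) is unit, so v1 = true.
Now (!v1) is unsatisfied and unit — conflict.
So every satisfying assignment has v3 = True.

True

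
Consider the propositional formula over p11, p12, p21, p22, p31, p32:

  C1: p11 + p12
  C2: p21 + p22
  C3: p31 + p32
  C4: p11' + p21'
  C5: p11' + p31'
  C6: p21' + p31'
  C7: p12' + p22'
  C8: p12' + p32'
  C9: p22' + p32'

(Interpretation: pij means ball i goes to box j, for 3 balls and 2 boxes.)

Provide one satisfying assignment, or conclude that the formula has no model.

UNSATISFIABLE

Suppose p11 = 1.
Unit clause (p21') forces p21 = 0.
Unit clause (p22) forces p22 = 1.
Unit clause (p31') forces p31 = 0.
Unit clause (p32) forces p32 = 1.
But (p32') is also a unit clause — contradiction.
Backtrack on p11: now try p11 = 0.
Unit clause (p12) forces p12 = 1.
Unit clause (p22') forces p22 = 0.
Unit clause (p21) forces p21 = 1.
Unit clause (p31') forces p31 = 0.
Unit clause (p32) forces p32 = 1.
But (p32') is also a unit clause — contradiction.
Either choice for p11 ends in contradiction.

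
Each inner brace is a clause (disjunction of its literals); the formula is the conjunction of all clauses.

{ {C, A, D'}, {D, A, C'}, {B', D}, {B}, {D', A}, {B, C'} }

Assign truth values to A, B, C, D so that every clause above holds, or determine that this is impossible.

(B) alone gives B = 1.
(D) alone gives D = 1.
(A) alone gives A = 1.
No clause remains; C is free.

A=1,  B=1,  C=0,  D=1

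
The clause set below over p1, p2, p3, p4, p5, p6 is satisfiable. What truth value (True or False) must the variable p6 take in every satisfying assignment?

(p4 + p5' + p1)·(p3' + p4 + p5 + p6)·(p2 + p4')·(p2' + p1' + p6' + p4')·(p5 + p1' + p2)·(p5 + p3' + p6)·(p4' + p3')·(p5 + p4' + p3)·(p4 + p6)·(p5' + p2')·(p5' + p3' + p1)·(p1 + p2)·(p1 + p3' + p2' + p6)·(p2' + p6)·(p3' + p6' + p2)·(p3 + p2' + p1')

Suppose p6 = 0.
Unit clause (p4) forces p4 = 1.
Unit clause (p2) forces p2 = 1.
Now (p2') is unsatisfied and unit — conflict.
So every satisfying assignment has p6 = True.

True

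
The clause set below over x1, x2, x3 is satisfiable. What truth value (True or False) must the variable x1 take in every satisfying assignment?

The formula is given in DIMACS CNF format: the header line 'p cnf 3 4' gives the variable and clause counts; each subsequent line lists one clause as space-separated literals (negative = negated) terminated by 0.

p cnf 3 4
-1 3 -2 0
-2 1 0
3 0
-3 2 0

Suppose x1 = False.
(¬x2) alone gives x2 = False.
(x3) alone gives x3 = True.
That conflicts with the unit clause (¬x3).
So every satisfying assignment has x1 = True.

True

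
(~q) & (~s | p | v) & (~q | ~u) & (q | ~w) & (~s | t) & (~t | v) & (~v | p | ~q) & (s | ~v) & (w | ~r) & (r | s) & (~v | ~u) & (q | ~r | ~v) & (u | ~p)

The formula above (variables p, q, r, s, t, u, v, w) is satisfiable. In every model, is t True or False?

True

Suppose t = 0.
From the singleton clause (~q), q = 0.
From the singleton clause (~w), w = 0.
From the singleton clause (~s), s = 0.
From the singleton clause (~v), v = 0.
From the singleton clause (~r), r = 0.
But (r) is also a unit clause — contradiction.
So every satisfying assignment has t = True.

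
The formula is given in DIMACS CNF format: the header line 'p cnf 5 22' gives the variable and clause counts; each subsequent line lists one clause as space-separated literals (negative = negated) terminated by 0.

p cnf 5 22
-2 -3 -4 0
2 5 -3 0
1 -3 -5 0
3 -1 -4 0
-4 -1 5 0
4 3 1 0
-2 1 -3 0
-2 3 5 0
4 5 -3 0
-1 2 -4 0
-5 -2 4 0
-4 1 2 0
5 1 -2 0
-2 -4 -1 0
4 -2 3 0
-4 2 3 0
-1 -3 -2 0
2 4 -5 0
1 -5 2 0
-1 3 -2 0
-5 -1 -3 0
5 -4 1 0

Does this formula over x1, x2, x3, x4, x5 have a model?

Try x2 = True.
Try x3 = False.
(x5) alone gives x5 = True.
(x4) alone gives x4 = True.
(¬x1) alone gives x1 = False.
This assignment satisfies each clause.
A satisfying assignment: x1: False,  x2: True,  x3: False,  x4: True,  x5: True.

Satisfiable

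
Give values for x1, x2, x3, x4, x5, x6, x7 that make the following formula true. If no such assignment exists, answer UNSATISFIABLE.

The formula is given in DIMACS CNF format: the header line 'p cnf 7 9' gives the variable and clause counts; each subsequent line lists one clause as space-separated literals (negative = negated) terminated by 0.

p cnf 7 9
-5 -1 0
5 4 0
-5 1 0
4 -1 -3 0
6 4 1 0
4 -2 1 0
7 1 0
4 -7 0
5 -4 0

Case x5 = False:
From the singleton clause (x4), x4 = True.
But (¬x4) is also a unit clause — contradiction.
Backtrack on x5: now try x5 = True.
From the singleton clause (¬x1), x1 = False.
But (x1) is also a unit clause — contradiction.
Either choice for x5 ends in contradiction.

UNSATISFIABLE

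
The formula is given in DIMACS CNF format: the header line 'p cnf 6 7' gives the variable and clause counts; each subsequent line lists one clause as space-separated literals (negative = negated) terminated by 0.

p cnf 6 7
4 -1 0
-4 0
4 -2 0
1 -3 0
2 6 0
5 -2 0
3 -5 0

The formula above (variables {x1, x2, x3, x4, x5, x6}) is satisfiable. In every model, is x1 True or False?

Suppose x1 = True.
Unit clause (x4) forces x4 = True.
Now (¬x4) is unsatisfied and unit — conflict.
So every satisfying assignment has x1 = False.

False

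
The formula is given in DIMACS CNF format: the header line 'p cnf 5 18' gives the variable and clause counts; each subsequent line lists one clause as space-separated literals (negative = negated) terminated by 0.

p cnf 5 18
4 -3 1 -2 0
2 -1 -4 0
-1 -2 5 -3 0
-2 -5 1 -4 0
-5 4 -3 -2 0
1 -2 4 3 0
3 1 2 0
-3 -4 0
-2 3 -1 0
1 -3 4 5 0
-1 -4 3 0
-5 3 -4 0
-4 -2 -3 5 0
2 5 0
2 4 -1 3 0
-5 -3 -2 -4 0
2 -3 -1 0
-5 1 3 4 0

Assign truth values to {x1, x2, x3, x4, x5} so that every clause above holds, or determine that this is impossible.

Case x3 = True:
Unit clause (¬x4) forces x4 = False.
Case x1 = False:
Unit clause (¬x2) forces x2 = False.
Unit clause (x5) forces x5 = True.
This assignment satisfies each clause.

x1: False, x2: False, x3: True, x4: False, x5: True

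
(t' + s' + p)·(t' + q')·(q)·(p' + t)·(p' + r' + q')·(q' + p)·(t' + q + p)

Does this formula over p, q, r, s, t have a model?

No, unsatisfiable

The clause (q) is unit, so q = 1.
The clause (t') is unit, so t = 0.
The clause (p') is unit, so p = 0.
Now (p) is unsatisfied and unit — conflict.
No assignment satisfies every clause.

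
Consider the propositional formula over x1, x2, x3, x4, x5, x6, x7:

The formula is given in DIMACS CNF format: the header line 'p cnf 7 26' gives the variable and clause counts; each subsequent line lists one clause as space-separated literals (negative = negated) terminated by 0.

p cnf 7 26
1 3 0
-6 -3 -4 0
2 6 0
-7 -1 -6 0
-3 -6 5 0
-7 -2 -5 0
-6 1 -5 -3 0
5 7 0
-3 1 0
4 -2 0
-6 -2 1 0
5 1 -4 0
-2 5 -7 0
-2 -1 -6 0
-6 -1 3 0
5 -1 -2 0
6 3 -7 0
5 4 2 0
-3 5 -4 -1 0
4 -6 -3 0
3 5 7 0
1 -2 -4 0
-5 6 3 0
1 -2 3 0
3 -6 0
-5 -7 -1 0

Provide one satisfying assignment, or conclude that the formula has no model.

x1: True,  x2: True,  x3: True,  x4: True,  x5: True,  x6: False,  x7: False

Case x1 = True:
Case x2 = True:
The clause (x4) is unit, so x4 = True.
The clause (¬x6) is unit, so x6 = False.
The clause (x5) is unit, so x5 = True.
The clause (¬x7) is unit, so x7 = False.
The clause (x3) is unit, so x3 = True.
All clauses are satisfied.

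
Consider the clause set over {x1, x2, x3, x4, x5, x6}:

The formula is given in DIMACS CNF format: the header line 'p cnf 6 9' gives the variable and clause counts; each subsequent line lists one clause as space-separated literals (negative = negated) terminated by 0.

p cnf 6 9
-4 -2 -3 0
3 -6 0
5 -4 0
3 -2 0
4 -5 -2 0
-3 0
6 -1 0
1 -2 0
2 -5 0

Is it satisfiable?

(¬x3) alone gives x3 = False.
(¬x6) alone gives x6 = False.
(¬x2) alone gives x2 = False.
(¬x1) alone gives x1 = False.
(¬x5) alone gives x5 = False.
(¬x4) alone gives x4 = False.
Every clause now holds.
A satisfying assignment: x1: False,  x2: False,  x3: False,  x4: False,  x5: False,  x6: False.

Yes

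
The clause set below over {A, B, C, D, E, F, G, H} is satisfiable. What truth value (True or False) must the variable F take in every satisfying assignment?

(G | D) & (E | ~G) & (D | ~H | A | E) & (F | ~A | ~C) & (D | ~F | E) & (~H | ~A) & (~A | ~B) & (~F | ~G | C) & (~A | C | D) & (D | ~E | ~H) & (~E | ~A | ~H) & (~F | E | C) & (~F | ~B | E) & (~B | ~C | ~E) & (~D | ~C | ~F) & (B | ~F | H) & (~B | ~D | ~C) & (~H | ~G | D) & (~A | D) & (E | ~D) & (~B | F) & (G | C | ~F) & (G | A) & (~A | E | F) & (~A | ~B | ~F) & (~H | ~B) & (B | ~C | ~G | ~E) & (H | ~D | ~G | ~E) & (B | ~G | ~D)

False

Suppose F = 1.
Suppose G = 1.
From the singleton clause (E), E = 1.
From the singleton clause (C), C = 1.
From the singleton clause (~B), B = 0.
But (B) is also a unit clause — contradiction.
Undo G and try G = 0.
From the singleton clause (D), D = 1.
From the singleton clause (~C), C = 0.
But (C) is also a unit clause — contradiction.
Neither G = 1 nor G = 0 works.
So every satisfying assignment has F = False.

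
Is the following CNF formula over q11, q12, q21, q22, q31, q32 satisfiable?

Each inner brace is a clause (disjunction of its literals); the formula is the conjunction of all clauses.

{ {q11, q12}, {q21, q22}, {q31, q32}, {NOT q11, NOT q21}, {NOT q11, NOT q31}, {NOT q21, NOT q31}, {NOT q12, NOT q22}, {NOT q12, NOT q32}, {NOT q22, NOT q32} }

Suppose q11 = true.
(NOT q21) alone gives q21 = false.
(q22) alone gives q22 = true.
(NOT q31) alone gives q31 = false.
(q32) alone gives q32 = true.
But (NOT q32) is also a unit clause — contradiction.
Undo q11 and try q11 = false.
(q12) alone gives q12 = true.
(NOT q22) alone gives q22 = false.
(q21) alone gives q21 = true.
(NOT q31) alone gives q31 = false.
(q32) alone gives q32 = true.
But (NOT q32) is also a unit clause — contradiction.
Both values of q11 lead to a conflict.
No assignment satisfies every clause.

No, unsatisfiable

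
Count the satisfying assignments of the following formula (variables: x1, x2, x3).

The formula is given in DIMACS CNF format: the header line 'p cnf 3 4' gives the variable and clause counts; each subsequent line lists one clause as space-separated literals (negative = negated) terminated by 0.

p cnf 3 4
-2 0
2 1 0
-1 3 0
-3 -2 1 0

1

There are 2^3 = 8 truth assignments over (x1, x2, x3).
Check each against the 4 clauses (columns in the order x1, x2, x3):
  F F F  ✗ fails (x2 ∨ x1)
  F F T  ✗ fails (x2 ∨ x1)
  F T F  ✗ fails (¬x2)
  F T T  ✗ fails (¬x2)
  T F F  ✗ fails (¬x1 ∨ x3)
  T F T  ✓ satisfies all
  T T F  ✗ fails (¬x2)
  T T T  ✗ fails (¬x2)
1 of the 8 rows is a model.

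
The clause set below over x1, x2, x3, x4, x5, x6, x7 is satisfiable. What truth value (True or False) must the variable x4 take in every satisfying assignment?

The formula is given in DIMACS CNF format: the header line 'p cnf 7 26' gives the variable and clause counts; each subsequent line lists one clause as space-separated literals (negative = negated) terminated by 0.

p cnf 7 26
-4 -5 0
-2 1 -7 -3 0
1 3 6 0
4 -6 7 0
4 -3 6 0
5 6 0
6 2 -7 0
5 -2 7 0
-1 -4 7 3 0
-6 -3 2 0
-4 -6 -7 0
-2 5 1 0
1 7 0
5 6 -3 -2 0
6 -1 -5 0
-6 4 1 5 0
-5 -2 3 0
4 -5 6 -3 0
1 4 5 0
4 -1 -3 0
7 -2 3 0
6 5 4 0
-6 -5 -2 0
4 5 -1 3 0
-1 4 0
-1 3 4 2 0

Suppose x4 = True.
(¬x5) alone gives x5 = False.
(x6) alone gives x6 = True.
(¬x7) alone gives x7 = False.
(¬x2) alone gives x2 = False.
(¬x3) alone gives x3 = False.
(¬x1) alone gives x1 = False.
That conflicts with the unit clause (x1).
So every satisfying assignment has x4 = False.

False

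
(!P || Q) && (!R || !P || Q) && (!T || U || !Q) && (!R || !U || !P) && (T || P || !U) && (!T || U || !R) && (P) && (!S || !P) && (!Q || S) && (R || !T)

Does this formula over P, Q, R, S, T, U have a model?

No

(P) alone gives P = true.
(Q) alone gives Q = true.
(!S) alone gives S = false.
Now (S) is unsatisfied and unit — conflict.
No assignment satisfies every clause.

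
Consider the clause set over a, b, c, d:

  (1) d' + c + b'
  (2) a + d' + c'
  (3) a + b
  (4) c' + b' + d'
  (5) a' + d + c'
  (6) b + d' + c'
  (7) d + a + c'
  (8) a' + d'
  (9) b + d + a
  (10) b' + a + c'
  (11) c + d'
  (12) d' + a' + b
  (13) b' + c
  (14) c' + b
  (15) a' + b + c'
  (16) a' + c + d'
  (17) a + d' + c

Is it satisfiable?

Satisfiable

Case a = 1:
(d') alone gives d = 0.
(c') alone gives c = 0.
(b') alone gives b = 0.
All clauses are satisfied.
A satisfying assignment: a=1; b=0; c=0; d=0.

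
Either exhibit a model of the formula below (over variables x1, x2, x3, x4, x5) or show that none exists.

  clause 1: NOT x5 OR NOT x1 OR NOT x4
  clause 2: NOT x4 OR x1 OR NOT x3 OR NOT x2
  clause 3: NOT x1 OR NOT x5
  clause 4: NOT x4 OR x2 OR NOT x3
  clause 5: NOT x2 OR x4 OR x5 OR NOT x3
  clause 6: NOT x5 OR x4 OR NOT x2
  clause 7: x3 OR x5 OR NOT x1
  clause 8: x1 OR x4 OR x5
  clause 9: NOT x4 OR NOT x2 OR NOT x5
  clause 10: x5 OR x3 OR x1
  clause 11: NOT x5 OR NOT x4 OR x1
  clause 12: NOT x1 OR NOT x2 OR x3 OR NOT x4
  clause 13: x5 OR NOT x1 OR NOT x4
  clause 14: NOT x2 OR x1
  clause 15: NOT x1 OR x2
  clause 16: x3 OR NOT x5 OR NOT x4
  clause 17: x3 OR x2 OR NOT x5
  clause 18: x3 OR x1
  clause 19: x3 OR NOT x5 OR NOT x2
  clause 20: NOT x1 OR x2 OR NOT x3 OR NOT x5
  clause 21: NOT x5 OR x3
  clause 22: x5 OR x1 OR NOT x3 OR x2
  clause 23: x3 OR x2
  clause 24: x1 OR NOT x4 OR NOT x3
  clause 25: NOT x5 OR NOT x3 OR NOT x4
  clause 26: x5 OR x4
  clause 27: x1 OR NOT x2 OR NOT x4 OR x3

x1 ↦ false,  x2 ↦ false,  x3 ↦ true,  x4 ↦ false,  x5 ↦ true

Case x1 = false:
Unit clause (NOT x2) forces x2 = false.
Unit clause (x3) forces x3 = true.
Unit clause (NOT x4) forces x4 = false.
Unit clause (x5) forces x5 = true.
Every clause now holds.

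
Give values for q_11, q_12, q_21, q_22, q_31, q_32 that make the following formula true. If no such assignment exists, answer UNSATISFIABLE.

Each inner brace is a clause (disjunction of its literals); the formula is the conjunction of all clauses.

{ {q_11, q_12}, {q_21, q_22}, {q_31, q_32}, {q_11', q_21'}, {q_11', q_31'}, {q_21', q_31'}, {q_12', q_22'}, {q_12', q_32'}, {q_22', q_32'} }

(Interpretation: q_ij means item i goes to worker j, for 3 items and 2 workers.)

UNSATISFIABLE

Case q_11 = 1:
(q_21') alone gives q_21 = 0.
(q_22) alone gives q_22 = 1.
(q_31') alone gives q_31 = 0.
(q_32) alone gives q_32 = 1.
That conflicts with the unit clause (q_32').
Backtrack on q_11: now try q_11 = 0.
(q_12) alone gives q_12 = 1.
(q_22') alone gives q_22 = 0.
(q_21) alone gives q_21 = 1.
(q_31') alone gives q_31 = 0.
(q_32) alone gives q_32 = 1.
That conflicts with the unit clause (q_32').
Either choice for q_11 ends in contradiction.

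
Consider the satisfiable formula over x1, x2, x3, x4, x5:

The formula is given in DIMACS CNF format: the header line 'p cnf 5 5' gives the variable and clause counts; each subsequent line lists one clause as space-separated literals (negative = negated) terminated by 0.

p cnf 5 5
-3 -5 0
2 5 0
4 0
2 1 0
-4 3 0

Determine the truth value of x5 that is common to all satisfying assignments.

False

Suppose x5 = True.
(¬x3) alone gives x3 = False.
(x4) alone gives x4 = True.
But (¬x4) is also a unit clause — contradiction.
So every satisfying assignment has x5 = False.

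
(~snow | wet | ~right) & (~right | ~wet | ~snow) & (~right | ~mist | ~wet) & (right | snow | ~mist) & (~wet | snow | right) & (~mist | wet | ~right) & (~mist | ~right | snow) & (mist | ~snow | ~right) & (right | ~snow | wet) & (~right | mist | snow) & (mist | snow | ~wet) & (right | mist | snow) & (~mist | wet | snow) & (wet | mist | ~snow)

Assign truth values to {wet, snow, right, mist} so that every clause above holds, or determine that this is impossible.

Try snow = 1.
Try wet = 1.
From the singleton clause (~right), right = 0.
All clauses hold; mist can take either value.

wet: 1,  snow: 1,  right: 0,  mist: 1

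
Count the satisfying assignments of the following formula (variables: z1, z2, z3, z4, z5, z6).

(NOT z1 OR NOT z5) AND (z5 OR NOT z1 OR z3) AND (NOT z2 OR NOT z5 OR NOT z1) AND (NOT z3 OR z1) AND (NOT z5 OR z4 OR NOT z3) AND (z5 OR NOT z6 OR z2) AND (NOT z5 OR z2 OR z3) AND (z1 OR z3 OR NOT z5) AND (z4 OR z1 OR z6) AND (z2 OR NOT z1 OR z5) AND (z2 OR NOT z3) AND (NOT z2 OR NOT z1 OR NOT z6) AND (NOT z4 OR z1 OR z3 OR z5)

There are 2^6 = 64 truth assignments over (z1, z2, z3, z4, z5, z6).
Split on z6. With z6 = true, the clauses containing z6 are satisfied and NOT z6 drops from the rest; 1 of the 2^5 = 32 assignments to the other variables satisfy what remains.
With z6 = false, by the same count on the reduced clause set, 2 assignments work.
Total: 1 + 2 = 3.

3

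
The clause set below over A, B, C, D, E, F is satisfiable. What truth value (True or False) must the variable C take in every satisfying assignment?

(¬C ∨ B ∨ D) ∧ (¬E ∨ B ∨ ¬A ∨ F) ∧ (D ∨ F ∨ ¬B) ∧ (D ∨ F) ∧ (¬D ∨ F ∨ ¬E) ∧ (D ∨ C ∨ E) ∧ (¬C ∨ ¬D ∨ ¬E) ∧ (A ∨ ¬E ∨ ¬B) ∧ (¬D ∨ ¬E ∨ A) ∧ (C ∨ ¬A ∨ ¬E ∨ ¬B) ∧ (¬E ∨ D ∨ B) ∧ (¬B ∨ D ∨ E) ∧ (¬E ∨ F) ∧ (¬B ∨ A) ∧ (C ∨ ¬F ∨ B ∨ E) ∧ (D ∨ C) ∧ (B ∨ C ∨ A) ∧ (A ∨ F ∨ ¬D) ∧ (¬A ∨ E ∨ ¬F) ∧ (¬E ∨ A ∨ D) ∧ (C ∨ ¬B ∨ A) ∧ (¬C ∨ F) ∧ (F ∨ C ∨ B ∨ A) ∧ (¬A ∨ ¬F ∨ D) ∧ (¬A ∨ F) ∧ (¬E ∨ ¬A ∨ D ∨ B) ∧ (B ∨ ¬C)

False

Suppose C = True.
The clause (F) is unit, so F = True.
The clause (B) is unit, so B = True.
The clause (A) is unit, so A = True.
The clause (E) is unit, so E = True.
The clause (¬D) is unit, so D = False.
Now (D) is unsatisfied and unit — conflict.
So every satisfying assignment has C = False.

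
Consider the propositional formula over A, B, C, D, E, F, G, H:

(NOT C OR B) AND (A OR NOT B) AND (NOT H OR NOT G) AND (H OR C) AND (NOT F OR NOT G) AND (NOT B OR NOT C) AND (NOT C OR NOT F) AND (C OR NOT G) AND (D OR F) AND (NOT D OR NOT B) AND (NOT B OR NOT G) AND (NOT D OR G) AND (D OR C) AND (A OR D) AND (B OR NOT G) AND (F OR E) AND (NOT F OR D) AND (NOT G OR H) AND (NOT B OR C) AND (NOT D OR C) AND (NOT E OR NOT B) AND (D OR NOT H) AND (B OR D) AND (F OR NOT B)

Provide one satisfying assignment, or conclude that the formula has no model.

UNSATISFIABLE

Suppose C = false.
(H) alone gives H = true.
(NOT G) alone gives G = false.
(NOT D) alone gives D = false.
That conflicts with the unit clause (D).
Undo C and try C = true.
(B) alone gives B = true.
That conflicts with the unit clause (NOT B).
Either choice for C ends in contradiction.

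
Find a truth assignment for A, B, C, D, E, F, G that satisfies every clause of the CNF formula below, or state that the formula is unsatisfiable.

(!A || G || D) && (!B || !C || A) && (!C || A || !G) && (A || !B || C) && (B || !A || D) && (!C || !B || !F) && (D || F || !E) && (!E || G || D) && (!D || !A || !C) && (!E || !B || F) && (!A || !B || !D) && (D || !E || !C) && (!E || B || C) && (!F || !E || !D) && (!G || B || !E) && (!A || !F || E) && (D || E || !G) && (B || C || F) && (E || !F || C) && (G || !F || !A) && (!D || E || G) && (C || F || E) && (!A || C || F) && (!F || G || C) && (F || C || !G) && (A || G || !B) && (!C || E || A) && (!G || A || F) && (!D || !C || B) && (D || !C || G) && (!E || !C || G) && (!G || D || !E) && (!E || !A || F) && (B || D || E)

Suppose A = false.
Suppose B = false.
Suppose C = false.
Unit clause (!E) forces E = false.
Unit clause (F) forces F = true.
But (!F) is also a unit clause — contradiction.
Undo C and try C = true.
Unit clause (!G) forces G = false.
Unit clause (E) forces E = true.
But (!E) is also a unit clause — contradiction.
Both values of C lead to a conflict.
Undo B and try B = true.
Unit clause (!C) forces C = false.
But (C) is also a unit clause — contradiction.
Both values of B lead to a conflict.
Undo A and try A = true.
Suppose G = true.
Suppose B = true.
Unit clause (!D) forces D = false.
Unit clause (E) forces E = true.
But (!E) is also a unit clause — contradiction.
Undo B and try B = false.
Unit clause (D) forces D = true.
Unit clause (!C) forces C = false.
Unit clause (!E) forces E = false.
Unit clause (!F) forces F = false.
But (F) is also a unit clause — contradiction.
Both values of B lead to a conflict.
Undo G and try G = false.
Unit clause (D) forces D = true.
Unit clause (!C) forces C = false.
Unit clause (!B) forces B = false.
Unit clause (!E) forces E = false.
But (E) is also a unit clause — contradiction.
Both values of G lead to a conflict.
Both values of A lead to a conflict.

UNSATISFIABLE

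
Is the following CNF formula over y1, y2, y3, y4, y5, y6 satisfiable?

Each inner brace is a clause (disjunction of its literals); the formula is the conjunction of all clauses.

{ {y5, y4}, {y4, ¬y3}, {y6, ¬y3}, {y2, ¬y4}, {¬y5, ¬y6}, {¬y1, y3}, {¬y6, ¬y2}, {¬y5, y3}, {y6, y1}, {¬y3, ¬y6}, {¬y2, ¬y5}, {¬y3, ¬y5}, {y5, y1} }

Branch on y5: set y5 = True.
Unit clause (¬y6) forces y6 = False.
Unit clause (¬y3) forces y3 = False.
That conflicts with the unit clause (y3).
So y5 must be the other value — set y5 = False.
Unit clause (y4) forces y4 = True.
Unit clause (y2) forces y2 = True.
Unit clause (¬y6) forces y6 = False.
Unit clause (¬y3) forces y3 = False.
Unit clause (¬y1) forces y1 = False.
That conflicts with the unit clause (y1).
Neither y5 = True nor y5 = False works.
No assignment satisfies every clause.

Unsatisfiable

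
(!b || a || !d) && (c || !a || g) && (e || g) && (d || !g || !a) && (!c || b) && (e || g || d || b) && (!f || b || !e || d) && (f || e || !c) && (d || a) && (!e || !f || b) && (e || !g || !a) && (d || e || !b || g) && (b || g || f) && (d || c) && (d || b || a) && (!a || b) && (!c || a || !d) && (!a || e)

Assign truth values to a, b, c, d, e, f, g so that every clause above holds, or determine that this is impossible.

Suppose e = true.
Suppose c = true.
(b) alone gives b = true.
Suppose a = true.
Suppose d = true.
All clauses hold; f, g can take either value.

a ↦ true,  b ↦ true,  c ↦ true,  d ↦ true,  e ↦ true,  f ↦ true,  g ↦ false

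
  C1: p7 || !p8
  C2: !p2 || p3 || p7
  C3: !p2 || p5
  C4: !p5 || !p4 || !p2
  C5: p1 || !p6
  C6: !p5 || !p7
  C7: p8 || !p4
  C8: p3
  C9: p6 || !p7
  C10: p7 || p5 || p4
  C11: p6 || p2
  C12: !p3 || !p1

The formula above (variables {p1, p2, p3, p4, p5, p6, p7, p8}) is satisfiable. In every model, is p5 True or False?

Suppose p5 = false.
From the singleton clause (!p2), p2 = false.
From the singleton clause (p3), p3 = true.
From the singleton clause (p6), p6 = true.
From the singleton clause (p1), p1 = true.
Now (!p1) is unsatisfied and unit — conflict.
So every satisfying assignment has p5 = True.

True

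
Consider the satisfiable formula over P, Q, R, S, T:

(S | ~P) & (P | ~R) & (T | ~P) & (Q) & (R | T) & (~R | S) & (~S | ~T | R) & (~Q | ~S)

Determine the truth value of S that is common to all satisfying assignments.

False

Suppose S = 1.
(Q) alone gives Q = 1.
That conflicts with the unit clause (~Q).
So every satisfying assignment has S = False.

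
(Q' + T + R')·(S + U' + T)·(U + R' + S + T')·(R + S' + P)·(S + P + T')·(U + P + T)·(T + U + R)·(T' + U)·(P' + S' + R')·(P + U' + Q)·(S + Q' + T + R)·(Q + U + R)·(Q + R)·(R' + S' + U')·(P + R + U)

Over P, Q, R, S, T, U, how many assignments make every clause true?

6

There are 2^6 = 64 truth assignments over (P, Q, R, S, T, U).
Split on T. With T = 1, the clauses containing T are satisfied and T' drops from the rest; 4 of the 2^5 = 32 assignments to the other variables satisfy what remains.
With T = 0, by the same count on the reduced clause set, 2 assignments work.
Total: 4 + 2 = 6.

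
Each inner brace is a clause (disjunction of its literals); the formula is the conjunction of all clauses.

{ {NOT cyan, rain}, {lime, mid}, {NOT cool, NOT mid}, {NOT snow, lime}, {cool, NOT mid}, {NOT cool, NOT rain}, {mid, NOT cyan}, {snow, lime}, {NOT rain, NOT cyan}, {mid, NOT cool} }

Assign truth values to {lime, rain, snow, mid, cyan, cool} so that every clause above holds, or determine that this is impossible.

Suppose cyan = false.
Suppose lime = true.
Suppose cool = false.
The clause (NOT mid) is unit, so mid = false.
No clause remains; rain, snow are free.

lime=true,  rain=true,  snow=true,  mid=false,  cyan=false,  cool=false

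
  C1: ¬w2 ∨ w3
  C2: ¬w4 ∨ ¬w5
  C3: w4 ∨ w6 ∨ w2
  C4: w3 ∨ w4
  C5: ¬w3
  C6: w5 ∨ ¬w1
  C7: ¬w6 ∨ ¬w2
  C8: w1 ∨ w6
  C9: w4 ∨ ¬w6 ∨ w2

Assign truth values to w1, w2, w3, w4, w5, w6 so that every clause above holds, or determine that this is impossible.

Unit clause (¬w3) forces w3 = False.
Unit clause (¬w2) forces w2 = False.
Unit clause (w4) forces w4 = True.
Unit clause (¬w5) forces w5 = False.
Unit clause (¬w1) forces w1 = False.
Unit clause (w6) forces w6 = True.
Every clause now holds.

w1=False,  w2=False,  w3=False,  w4=True,  w5=False,  w6=True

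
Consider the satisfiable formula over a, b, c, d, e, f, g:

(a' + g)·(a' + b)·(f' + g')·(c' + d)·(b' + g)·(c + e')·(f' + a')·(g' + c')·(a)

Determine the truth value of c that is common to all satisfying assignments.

False

Suppose c = 1.
The clause (d) is unit, so d = 1.
The clause (g') is unit, so g = 0.
The clause (a') is unit, so a = 0.
But (a) is also a unit clause — contradiction.
So every satisfying assignment has c = False.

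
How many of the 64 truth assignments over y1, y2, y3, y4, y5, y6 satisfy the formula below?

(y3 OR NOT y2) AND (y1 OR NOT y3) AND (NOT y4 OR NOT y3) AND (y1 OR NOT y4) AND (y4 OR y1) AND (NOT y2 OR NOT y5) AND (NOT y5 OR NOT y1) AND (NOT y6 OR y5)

4

There are 2^6 = 64 truth assignments over (y1, y2, y3, y4, y5, y6).
Split on y6. With y6 = true, the clauses containing y6 are satisfied and NOT y6 drops from the rest; 0 of the 2^5 = 32 assignments to the other variables satisfy what remains.
With y6 = false, by the same count on the reduced clause set, 4 assignments work.
Total: 0 + 4 = 4.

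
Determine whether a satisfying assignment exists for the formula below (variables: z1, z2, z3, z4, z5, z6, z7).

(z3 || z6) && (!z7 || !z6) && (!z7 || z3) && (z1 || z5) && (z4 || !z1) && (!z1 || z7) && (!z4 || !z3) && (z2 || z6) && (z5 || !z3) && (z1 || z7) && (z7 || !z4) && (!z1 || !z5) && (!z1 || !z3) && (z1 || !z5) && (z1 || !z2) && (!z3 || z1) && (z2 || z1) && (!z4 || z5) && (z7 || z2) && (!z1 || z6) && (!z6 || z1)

Try z3 = true.
(!z4) alone gives z4 = false.
(!z1) alone gives z1 = false.
But (z1) is also a unit clause — contradiction.
Undo z3 and try z3 = false.
(z6) alone gives z6 = true.
(!z7) alone gives z7 = false.
(!z1) alone gives z1 = false.
But (z1) is also a unit clause — contradiction.
Neither z3 = true nor z3 = false works.
No assignment satisfies every clause.

Unsatisfiable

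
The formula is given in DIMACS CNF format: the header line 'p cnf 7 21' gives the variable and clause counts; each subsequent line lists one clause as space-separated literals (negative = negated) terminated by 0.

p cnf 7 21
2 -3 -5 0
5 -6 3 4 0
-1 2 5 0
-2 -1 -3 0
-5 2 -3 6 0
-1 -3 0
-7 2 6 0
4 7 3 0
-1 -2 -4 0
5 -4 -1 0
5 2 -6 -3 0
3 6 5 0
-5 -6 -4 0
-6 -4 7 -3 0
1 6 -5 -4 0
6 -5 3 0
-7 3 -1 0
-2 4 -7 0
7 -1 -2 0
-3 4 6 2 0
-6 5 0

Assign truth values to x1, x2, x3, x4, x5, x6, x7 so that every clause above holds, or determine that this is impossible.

x1=False; x2=True; x3=True; x4=False; x5=True; x6=False; x7=False

Case x1 = False:
Case x6 = False:
Case x7 = False:
Case x4 = False:
From the singleton clause (x3), x3 = True.
From the singleton clause (x2), x2 = True.
Every clause is now satisfied; x5 is unconstrained.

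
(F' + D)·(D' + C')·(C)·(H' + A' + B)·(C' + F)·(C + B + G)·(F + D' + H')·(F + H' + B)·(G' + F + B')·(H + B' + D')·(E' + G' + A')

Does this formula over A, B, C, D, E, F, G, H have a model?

From the singleton clause (C), C = 1.
From the singleton clause (D'), D = 0.
From the singleton clause (F'), F = 0.
But (F) is also a unit clause — contradiction.
No assignment satisfies every clause.

Unsatisfiable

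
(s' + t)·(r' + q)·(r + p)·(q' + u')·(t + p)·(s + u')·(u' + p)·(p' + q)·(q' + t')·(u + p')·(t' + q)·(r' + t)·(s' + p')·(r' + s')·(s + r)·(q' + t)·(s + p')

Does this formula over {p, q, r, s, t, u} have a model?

Case s = 0:
The clause (u') is unit, so u = 0.
The clause (p') is unit, so p = 0.
The clause (r) is unit, so r = 1.
The clause (q) is unit, so q = 1.
The clause (t) is unit, so t = 1.
That conflicts with the unit clause (t').
Undo s and try s = 1.
The clause (t) is unit, so t = 1.
The clause (q') is unit, so q = 0.
That conflicts with the unit clause (q).
Neither s = 1 nor s = 0 works.
No assignment satisfies every clause.

No, unsatisfiable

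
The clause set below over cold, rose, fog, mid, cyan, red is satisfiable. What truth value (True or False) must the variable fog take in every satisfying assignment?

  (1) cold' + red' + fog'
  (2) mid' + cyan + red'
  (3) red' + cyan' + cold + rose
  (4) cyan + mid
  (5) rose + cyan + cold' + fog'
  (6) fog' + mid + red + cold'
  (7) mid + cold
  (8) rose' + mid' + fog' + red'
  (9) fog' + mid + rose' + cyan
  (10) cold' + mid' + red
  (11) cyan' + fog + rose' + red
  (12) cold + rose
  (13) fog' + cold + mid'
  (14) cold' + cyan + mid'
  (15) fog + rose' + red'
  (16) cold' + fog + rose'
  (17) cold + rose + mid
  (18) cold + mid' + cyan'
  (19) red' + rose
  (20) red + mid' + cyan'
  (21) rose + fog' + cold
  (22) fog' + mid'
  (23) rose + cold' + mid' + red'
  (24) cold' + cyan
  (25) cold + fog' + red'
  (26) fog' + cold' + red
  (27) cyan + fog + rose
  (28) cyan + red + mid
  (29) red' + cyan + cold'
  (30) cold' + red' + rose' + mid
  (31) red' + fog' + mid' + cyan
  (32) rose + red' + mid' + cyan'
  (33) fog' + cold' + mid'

Suppose fog = 1.
Unit clause (mid') forces mid = 0.
Unit clause (cyan) forces cyan = 1.
Unit clause (cold) forces cold = 1.
Unit clause (red') forces red = 0.
But (red) is also a unit clause — contradiction.
So every satisfying assignment has fog = False.

False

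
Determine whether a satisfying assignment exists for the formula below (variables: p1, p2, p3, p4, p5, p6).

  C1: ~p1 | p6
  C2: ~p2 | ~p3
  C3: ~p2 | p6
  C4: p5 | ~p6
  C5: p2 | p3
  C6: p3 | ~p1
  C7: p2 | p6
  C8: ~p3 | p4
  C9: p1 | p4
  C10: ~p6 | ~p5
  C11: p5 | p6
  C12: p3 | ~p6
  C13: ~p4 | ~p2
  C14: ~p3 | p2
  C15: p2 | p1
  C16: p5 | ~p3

Try p1 = 0.
The clause (p4) is unit, so p4 = 1.
The clause (~p2) is unit, so p2 = 0.
But (p2) is also a unit clause — contradiction.
So p1 must be the other value — set p1 = 1.
The clause (p6) is unit, so p6 = 1.
The clause (p5) is unit, so p5 = 1.
But (~p5) is also a unit clause — contradiction.
Either choice for p1 ends in contradiction.
No assignment satisfies every clause.

No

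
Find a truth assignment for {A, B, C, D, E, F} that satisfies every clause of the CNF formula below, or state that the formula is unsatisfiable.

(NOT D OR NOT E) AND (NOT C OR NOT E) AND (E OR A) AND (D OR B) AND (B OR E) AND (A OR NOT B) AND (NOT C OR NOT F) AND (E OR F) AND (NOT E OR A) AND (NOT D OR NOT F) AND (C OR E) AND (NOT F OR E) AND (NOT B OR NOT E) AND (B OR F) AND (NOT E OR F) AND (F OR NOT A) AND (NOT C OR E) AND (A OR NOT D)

Suppose D = false.
(B) alone gives B = true.
(A) alone gives A = true.
(NOT E) alone gives E = false.
(F) alone gives F = true.
Now (NOT F) is unsatisfied and unit — conflict.
Undo D and try D = true.
(NOT E) alone gives E = false.
(A) alone gives A = true.
(B) alone gives B = true.
(F) alone gives F = true.
Now (NOT F) is unsatisfied and unit — conflict.
Neither D = true nor D = false works.

UNSATISFIABLE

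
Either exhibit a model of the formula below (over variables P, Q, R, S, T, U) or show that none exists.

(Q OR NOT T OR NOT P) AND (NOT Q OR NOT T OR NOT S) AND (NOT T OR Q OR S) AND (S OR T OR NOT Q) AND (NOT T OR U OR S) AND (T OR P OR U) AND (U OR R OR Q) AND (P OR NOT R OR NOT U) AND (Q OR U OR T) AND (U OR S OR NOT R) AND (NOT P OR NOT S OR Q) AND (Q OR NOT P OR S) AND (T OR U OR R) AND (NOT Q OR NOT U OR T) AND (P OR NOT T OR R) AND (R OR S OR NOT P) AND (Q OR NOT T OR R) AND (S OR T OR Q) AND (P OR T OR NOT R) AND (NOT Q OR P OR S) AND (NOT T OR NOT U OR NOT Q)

P=false,  Q=false,  R=false,  S=true,  T=false,  U=true

Try Q = false.
Try T = false.
From the singleton clause (U), U = true.
From the singleton clause (S), S = true.
From the singleton clause (NOT P), P = false.
From the singleton clause (NOT R), R = false.
Every clause now holds.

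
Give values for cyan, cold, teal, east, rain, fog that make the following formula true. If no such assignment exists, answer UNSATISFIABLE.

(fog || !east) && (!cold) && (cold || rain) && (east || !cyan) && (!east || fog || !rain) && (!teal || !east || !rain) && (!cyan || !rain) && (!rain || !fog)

cyan ↦ false,  cold ↦ false,  teal ↦ false,  east ↦ false,  rain ↦ true,  fog ↦ false

From the singleton clause (!cold), cold = false.
From the singleton clause (rain), rain = true.
From the singleton clause (!cyan), cyan = false.
From the singleton clause (!fog), fog = false.
From the singleton clause (!east), east = false.
All clauses hold; teal can take either value.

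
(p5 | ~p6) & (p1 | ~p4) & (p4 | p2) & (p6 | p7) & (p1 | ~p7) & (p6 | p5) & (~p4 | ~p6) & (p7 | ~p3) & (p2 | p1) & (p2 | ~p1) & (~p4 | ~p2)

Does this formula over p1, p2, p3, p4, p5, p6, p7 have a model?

Yes, satisfiable

Branch on p5: set p5 = 1.
Branch on p1: set p1 = 1.
(p2) alone gives p2 = 1.
(~p4) alone gives p4 = 0.
Branch on p6: set p6 = 1.
Branch on p7: set p7 = 1.
All clauses hold; p3 can take either value.
A satisfying assignment: p1: 1; p2: 1; p3: 1; p4: 0; p5: 1; p6: 1; p7: 1.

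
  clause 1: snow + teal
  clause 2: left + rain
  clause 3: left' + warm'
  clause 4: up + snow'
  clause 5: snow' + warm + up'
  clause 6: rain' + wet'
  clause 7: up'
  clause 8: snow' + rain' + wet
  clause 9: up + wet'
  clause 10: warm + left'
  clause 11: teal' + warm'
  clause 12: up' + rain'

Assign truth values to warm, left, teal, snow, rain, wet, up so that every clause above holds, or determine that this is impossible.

warm ↦ 0, left ↦ 0, teal ↦ 1, snow ↦ 0, rain ↦ 1, wet ↦ 0, up ↦ 0

(up') alone gives up = 0.
(snow') alone gives snow = 0.
(teal) alone gives teal = 1.
(wet') alone gives wet = 0.
(warm') alone gives warm = 0.
(left') alone gives left = 0.
(rain) alone gives rain = 1.
Every clause now holds.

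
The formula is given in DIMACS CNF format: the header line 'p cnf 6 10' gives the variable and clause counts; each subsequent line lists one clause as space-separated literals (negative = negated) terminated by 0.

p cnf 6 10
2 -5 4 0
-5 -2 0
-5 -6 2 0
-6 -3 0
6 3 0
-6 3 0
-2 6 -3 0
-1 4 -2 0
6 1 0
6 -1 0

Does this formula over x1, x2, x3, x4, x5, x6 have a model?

No, unsatisfiable

Branch on x5: set x5 = False.
Branch on x6: set x6 = False.
From the singleton clause (x3), x3 = True.
From the singleton clause (¬x2), x2 = False.
From the singleton clause (x1), x1 = True.
But (¬x1) is also a unit clause — contradiction.
So x6 must be the other value — set x6 = True.
From the singleton clause (¬x3), x3 = False.
But (x3) is also a unit clause — contradiction.
Both values of x6 lead to a conflict.
So x5 must be the other value — set x5 = True.
From the singleton clause (¬x2), x2 = False.
From the singleton clause (x4), x4 = True.
From the singleton clause (¬x6), x6 = False.
From the singleton clause (x3), x3 = True.
From the singleton clause (x1), x1 = True.
But (¬x1) is also a unit clause — contradiction.
Both values of x5 lead to a conflict.
No assignment satisfies every clause.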